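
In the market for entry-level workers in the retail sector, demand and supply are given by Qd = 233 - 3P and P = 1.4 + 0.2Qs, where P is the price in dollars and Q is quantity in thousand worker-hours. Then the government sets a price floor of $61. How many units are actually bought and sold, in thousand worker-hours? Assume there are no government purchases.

50

Rearranging supply gives Qs = 5P - 7. Without the control the market clears where 233 - 3P = 5P - 7, i.e. P* = 30 and Q* = 143.
Since 61 > 30, the floor is binding.
At P = 61: Qd = 233 - 3·61 = 50 and Qs = 5·61 - 7 = 298.
The quantity actually transacted is the short side, demand: 50.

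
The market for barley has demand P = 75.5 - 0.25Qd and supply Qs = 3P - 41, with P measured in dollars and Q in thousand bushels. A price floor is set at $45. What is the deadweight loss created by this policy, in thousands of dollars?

0

Rearranging demand gives Qd = 302 - 4P. In a free market, 302 - 4P = 3P - 41 gives the equilibrium P* = 49, Q* = 106.
Since 45 is below P* = 49, the floor does not bind and the free-market outcome prevails.
Since the control does not bind, no trades are prevented and deadweight loss is zero.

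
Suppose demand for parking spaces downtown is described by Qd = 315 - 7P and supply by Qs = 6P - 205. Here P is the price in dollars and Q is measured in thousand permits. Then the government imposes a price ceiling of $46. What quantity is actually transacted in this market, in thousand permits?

Equilibrium: 315 - 7P = 6P - 205, so 520 = 13P and P* = 40, Q* = 35.
The ceiling of 46 is above the equilibrium price 40, so it is not binding; the market clears at P* = 40, Q* = 35.

35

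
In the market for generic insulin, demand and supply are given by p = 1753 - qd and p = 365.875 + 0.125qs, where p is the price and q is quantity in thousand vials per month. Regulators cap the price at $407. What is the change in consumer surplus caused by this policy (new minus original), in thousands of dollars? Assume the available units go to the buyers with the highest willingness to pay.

-371431

Rearranging demand gives qd = 1753 - p; rearranging supply gives qs = 8p - 2927. Without the control the market clears where 1753 - p = 8p - 2927, i.e. p* = 520 and q* = 1233.
Since 407 < 520, the ceiling is binding.
At p = 407: qd = 1753 - 407 = 1346 and qs = 8·407 - 2927 = 329.
Consumer surplus without the control is ½ · (1753 - 520) · 1233 = 760144.5.
With the ceiling, 329 units are sold at 407 (assume they go to the highest-value buyers). The demand price at q = 329 is 1424, so CS = ½ · [(1753 - 407) + (1424 - 407)] · 329 = 388713.5.
Change in consumer surplus = 388713.5 - 760144.5 = -371431.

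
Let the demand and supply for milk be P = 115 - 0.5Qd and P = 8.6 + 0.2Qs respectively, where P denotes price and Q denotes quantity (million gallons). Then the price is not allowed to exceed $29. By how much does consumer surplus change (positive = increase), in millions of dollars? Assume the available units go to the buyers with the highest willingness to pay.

395

Rearranging demand gives Qd = 230 - 2P; rearranging supply gives Qs = 5P - 43. In a free market, 230 - 2P = 5P - 43 gives the equilibrium P* = 39, Q* = 152.
The ceiling of 29 is below the equilibrium price 39, so it binds.
At P = 29: Qd = 230 - 2·29 = 172 and Qs = 5·29 - 43 = 102.
Consumer surplus without the control is ½ · (115 - 39) · 152 = 5776.
With the ceiling, 102 units are sold at 29 (assume they go to the highest-value buyers). The demand price at Q = 102 is 64, so CS = ½ · [(115 - 29) + (64 - 29)] · 102 = 6171.
Change in consumer surplus = 6171 - 5776 = 395.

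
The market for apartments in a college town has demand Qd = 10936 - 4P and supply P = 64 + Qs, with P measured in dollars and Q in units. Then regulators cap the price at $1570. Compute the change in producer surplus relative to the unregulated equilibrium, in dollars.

-1147230

Rearranging supply gives Qs = P - 64. In a free market, 10936 - 4P = P - 64 gives the equilibrium P* = 2200, Q* = 2136.
Since 1570 < 2200, the ceiling is binding.
At P = 1570: Qd = 10936 - 4·1570 = 4656 and Qs = 1570 - 64 = 1506.
Producer surplus without the control is ½ · (2200 - 64) · 2136 = 2281248.
With the ceiling, producers sell 1506 units at 1570, so PS = ½ · (1570 - 64) · 1506 = 1134018.
Change in producer surplus = 1134018 - 2281248 = -1147230.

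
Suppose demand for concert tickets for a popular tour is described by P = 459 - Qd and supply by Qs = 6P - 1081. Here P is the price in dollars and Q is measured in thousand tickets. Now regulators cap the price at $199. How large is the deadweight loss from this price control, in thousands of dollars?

Rearranging demand gives Qd = 459 - P. Without the control the market clears where 459 - P = 6P - 1081, i.e. P* = 220 and Q* = 239.
Since 199 < 220, the ceiling is binding.
At P = 199: Qd = 459 - 199 = 260 and Qs = 6·199 - 1081 = 113.
Quantity traded falls to 113. At Q = 113 the demand price is 459 - 113 = 346 and the supply price is (1081 + 113)/6 = 199.
Deadweight loss = ½ · (346 - 199) · (239 - 113) = ½ · 147 · 126 = 9261.

9261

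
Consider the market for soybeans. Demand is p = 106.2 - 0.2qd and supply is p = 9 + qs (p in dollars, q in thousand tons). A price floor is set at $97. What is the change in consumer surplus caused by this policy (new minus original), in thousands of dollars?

-444.5

Rearranging demand gives qd = 531 - 5p; rearranging supply gives qs = p - 9. In a free market, 531 - 5p = p - 9 gives the equilibrium p* = 90, q* = 81.
Since 97 > 90, the floor is binding.
At p = 97: qd = 531 - 5·97 = 46 and qs = 97 - 9 = 88.
Consumer surplus without the control is ½ · (106.2 - 90) · 81 = 656.1.
With the floor, consumers buy 46 units at 97, so CS = ½ · (106.2 - 97) · 46 = 211.6.
Change in consumer surplus = 211.6 - 656.1 = -444.5.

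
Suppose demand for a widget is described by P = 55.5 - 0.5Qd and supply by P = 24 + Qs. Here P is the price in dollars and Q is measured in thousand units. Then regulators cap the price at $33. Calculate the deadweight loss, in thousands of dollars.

Rearranging demand gives Qd = 111 - 2P; rearranging supply gives Qs = P - 24. Setting quantity demanded equal to quantity supplied, 111 - 2P = P - 24, gives P* = 45 and Q* = 21.
The ceiling of 33 is below the equilibrium price 45, so it binds.
At P = 33: Qd = 111 - 2·33 = 45 and Qs = 33 - 24 = 9.
Quantity traded falls to 9. At Q = 9 the demand price is (111 - 9)/2 = 51 and the supply price is 24 + 9 = 33.
Deadweight loss = ½ · (51 - 33) · (21 - 9) = ½ · 18 · 12 = 108.

108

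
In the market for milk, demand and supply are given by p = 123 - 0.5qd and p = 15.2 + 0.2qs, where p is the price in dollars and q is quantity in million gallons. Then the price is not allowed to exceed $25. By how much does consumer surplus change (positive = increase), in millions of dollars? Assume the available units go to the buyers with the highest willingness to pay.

-1727.25

Rearranging demand gives qd = 246 - 2p; rearranging supply gives qs = 5p - 76. Without the control the market clears where 246 - 2p = 5p - 76, i.e. p* = 46 and q* = 154.
Since 25 < 46, the ceiling is binding.
At p = 25: qd = 246 - 2·25 = 196 and qs = 5·25 - 76 = 49.
Consumer surplus without the control is ½ · (123 - 46) · 154 = 5929.
With the ceiling, 49 units are sold at 25 (assume they go to the highest-value buyers). The demand price at q = 49 is 98.5, so CS = ½ · [(123 - 25) + (98.5 - 25)] · 49 = 4201.75.
Change in consumer surplus = 4201.75 - 5929 = -1727.25.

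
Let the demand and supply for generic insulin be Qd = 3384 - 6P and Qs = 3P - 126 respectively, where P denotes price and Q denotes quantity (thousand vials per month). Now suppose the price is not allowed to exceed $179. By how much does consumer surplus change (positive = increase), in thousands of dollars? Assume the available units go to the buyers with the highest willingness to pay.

53330.25

Equilibrium: 3384 - 6P = 3P - 126, so 3510 = 9P and P* = 390, Q* = 1044.
Since 179 < 390, the ceiling is binding.
At P = 179: Qd = 3384 - 6·179 = 2310 and Qs = 3·179 - 126 = 411.
Consumer surplus without the control is ½ · (564 - 390) · 1044 = 90828.
With the ceiling, 411 units are sold at 179 (assume they go to the highest-value buyers). The demand price at Q = 411 is 495.5, so CS = ½ · [(564 - 179) + (495.5 - 179)] · 411 = 144158.25.
Change in consumer surplus = 144158.25 - 90828 = 53330.25.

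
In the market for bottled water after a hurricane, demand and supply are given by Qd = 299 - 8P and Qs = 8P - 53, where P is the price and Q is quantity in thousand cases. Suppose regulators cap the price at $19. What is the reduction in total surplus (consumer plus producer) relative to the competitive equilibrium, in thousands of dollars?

72

Equilibrium: 299 - 8P = 8P - 53, so 352 = 16P and P* = 22, Q* = 123.
The ceiling of 19 is below the equilibrium price 22, so it binds.
At P = 19: Qd = 299 - 8·19 = 147 and Qs = 8·19 - 53 = 99.
Quantity traded falls to 99. At Q = 99 the demand price is (299 - 99)/8 = 25 and the supply price is (53 + 99)/8 = 19.
Deadweight loss = ½ · (25 - 19) · (123 - 99) = ½ · 6 · 24 = 72.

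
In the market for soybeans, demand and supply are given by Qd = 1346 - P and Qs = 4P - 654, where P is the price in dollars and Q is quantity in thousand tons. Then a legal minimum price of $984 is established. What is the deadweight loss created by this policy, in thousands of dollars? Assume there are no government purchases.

213160

Without the control the market clears where 1346 - P = 4P - 654, i.e. P* = 400 and Q* = 946.
Because the floor (984) lies above the market-clearing price, it is binding.
At P = 984: Qd = 1346 - 984 = 362 and Qs = 4·984 - 654 = 3282.
Quantity traded falls to 362. At Q = 362 the demand price is 1346 - 362 = 984 and the supply price is (654 + 362)/4 = 254.
Deadweight loss = ½ · (984 - 254) · (946 - 362) = ½ · 730 · 584 = 213160.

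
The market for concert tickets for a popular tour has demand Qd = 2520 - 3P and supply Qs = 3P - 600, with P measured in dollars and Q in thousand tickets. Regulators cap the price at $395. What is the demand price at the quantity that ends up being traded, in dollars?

645

Without the control the market clears where 2520 - 3P = 3P - 600, i.e. P* = 520 and Q* = 960.
Since 395 < 520, the ceiling is binding.
At P = 395: Qd = 2520 - 3·395 = 1335 and Qs = 3·395 - 600 = 585.
Only 585 units reach the market. On the demand curve, the marginal buyer's willingness to pay at Q = 585 is (2520 - 585)/3 = 645.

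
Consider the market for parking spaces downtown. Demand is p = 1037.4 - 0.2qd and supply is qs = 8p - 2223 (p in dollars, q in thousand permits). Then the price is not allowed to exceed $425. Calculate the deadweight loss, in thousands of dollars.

218660

Rearranging demand gives qd = 5187 - 5p. Without the control the market clears where 5187 - 5p = 8p - 2223, i.e. p* = 570 and q* = 2337.
Because the ceiling (425) lies below the market-clearing price, it is binding.
At p = 425: qd = 5187 - 5·425 = 3062 and qs = 8·425 - 2223 = 1177.
Quantity traded falls to 1177. At q = 1177 the demand price is (5187 - 1177)/5 = 802 and the supply price is (2223 + 1177)/8 = 425.
Deadweight loss = ½ · (802 - 425) · (2337 - 1177) = ½ · 377 · 1160 = 218660.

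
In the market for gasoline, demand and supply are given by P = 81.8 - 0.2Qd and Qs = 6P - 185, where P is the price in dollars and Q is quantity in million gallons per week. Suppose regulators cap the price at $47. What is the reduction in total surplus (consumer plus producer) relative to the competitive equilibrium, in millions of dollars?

Rearranging demand gives Qd = 409 - 5P. Without the control the market clears where 409 - 5P = 6P - 185, i.e. P* = 54 and Q* = 139.
The ceiling of 47 is below the equilibrium price 54, so it binds.
At P = 47: Qd = 409 - 5·47 = 174 and Qs = 6·47 - 185 = 97.
Quantity traded falls to 97. At Q = 97 the demand price is (409 - 97)/5 = 62.4 and the supply price is (185 + 97)/6 = 47.
Deadweight loss = ½ · (62.4 - 47) · (139 - 97) = ½ · 15.4 · 42 = 323.4.

323.4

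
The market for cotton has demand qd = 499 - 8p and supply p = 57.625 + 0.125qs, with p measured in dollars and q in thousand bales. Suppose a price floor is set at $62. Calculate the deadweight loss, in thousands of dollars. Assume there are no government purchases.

32

Rearranging supply gives qs = 8p - 461. Equilibrium: 499 - 8p = 8p - 461, so 960 = 16p and p* = 60, q* = 19.
Because the floor (62) lies above the market-clearing price, it is binding.
At p = 62: qd = 499 - 8·62 = 3 and qs = 8·62 - 461 = 35.
Quantity traded falls to 3. At q = 3 the demand price is (499 - 3)/8 = 62 and the supply price is (461 + 3)/8 = 58.
Deadweight loss = ½ · (62 - 58) · (19 - 3) = ½ · 4 · 16 = 32.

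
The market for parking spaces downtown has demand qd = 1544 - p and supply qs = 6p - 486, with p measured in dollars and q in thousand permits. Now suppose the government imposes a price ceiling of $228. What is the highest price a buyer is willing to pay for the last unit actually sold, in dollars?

In a free market, 1544 - p = 6p - 486 gives the equilibrium p* = 290, q* = 1254.
The ceiling of 228 is below the equilibrium price 290, so it binds.
At p = 228: qd = 1544 - 228 = 1316 and qs = 6·228 - 486 = 882.
Only 882 units reach the market. On the demand curve, the marginal buyer's willingness to pay at q = 882 is (1544 - 882) = 662.

662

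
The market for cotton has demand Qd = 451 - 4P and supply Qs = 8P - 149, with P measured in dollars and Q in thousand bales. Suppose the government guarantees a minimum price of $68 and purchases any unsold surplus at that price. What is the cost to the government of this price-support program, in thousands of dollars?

14688

Without the control the market clears where 451 - 4P = 8P - 149, i.e. P* = 50 and Q* = 251.
Since 68 > 50, the floor is binding.
At P = 68: Qd = 451 - 4·68 = 179 and Qs = 8·68 - 149 = 395.
Surplus = Qs - Qd = 216.
Government expenditure = surplus × support price = 216 × 68 = 14688.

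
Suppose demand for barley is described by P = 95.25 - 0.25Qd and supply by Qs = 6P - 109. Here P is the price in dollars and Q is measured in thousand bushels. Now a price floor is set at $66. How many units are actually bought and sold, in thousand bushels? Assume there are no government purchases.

Rearranging demand gives Qd = 381 - 4P. In a free market, 381 - 4P = 6P - 109 gives the equilibrium P* = 49, Q* = 185.
Since 66 > 49, the floor is binding.
At P = 66: Qd = 381 - 4·66 = 117 and Qs = 6·66 - 109 = 287.
The quantity actually transacted is the short side, demand: 117.

117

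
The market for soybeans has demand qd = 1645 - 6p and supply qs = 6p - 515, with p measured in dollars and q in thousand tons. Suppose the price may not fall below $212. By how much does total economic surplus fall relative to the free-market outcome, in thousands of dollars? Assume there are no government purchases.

6144

Setting quantity demanded equal to quantity supplied, 1645 - 6p = 6p - 515, gives p* = 180 and q* = 565.
Because the floor (212) lies above the market-clearing price, it is binding.
At p = 212: qd = 1645 - 6·212 = 373 and qs = 6·212 - 515 = 757.
Quantity traded falls to 373. At q = 373 the demand price is (1645 - 373)/6 = 212 and the supply price is (515 + 373)/6 = 148.
Deadweight loss = ½ · (212 - 148) · (565 - 373) = ½ · 64 · 192 = 6144.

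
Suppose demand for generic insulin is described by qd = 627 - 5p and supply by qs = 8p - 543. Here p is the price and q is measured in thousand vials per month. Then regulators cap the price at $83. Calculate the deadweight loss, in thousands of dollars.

Equilibrium: 627 - 5p = 8p - 543, so 1170 = 13p and p* = 90, q* = 177.
The ceiling of 83 is below the equilibrium price 90, so it binds.
At p = 83: qd = 627 - 5·83 = 212 and qs = 8·83 - 543 = 121.
Quantity traded falls to 121. At q = 121 the demand price is (627 - 121)/5 = 101.2 and the supply price is (543 + 121)/8 = 83.
Deadweight loss = ½ · (101.2 - 83) · (177 - 121) = ½ · 18.2 · 56 = 509.6.

509.6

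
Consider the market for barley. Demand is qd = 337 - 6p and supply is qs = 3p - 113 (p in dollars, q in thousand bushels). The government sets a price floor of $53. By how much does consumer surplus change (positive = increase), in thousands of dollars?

In a free market, 337 - 6p = 3p - 113 gives the equilibrium p* = 50, q* = 37.
The floor of 53 is above the equilibrium price 50, so it binds.
At p = 53: qd = 337 - 6·53 = 19 and qs = 3·53 - 113 = 46.
Consumer surplus without the control is ½ · (337/6 - 50) · 37 = 1369/12.
With the floor, consumers buy 19 units at 53, so CS = ½ · (337/6 - 53) · 19 = 361/12.
Change in consumer surplus = 361/12 - 1369/12 = -84.

-84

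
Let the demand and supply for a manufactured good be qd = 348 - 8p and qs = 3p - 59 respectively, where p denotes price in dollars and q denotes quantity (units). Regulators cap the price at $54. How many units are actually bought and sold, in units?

Without the control the market clears where 348 - 8p = 3p - 59, i.e. p* = 37 and q* = 52.
Since 54 is above p* = 37, the ceiling does not bind and the free-market outcome prevails.

52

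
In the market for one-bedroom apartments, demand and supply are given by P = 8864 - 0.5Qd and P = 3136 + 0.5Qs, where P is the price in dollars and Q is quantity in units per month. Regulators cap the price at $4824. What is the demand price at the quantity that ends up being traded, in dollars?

7176

Rearranging demand gives Qd = 17728 - 2P; rearranging supply gives Qs = 2P - 6272. Without the control the market clears where 17728 - 2P = 2P - 6272, i.e. P* = 6000 and Q* = 5728.
Since 4824 < 6000, the ceiling is binding.
At P = 4824: Qd = 17728 - 2·4824 = 8080 and Qs = 2·4824 - 6272 = 3376.
Only 3376 units reach the market. On the demand curve, the marginal buyer's willingness to pay at Q = 3376 is (17728 - 3376)/2 = 7176.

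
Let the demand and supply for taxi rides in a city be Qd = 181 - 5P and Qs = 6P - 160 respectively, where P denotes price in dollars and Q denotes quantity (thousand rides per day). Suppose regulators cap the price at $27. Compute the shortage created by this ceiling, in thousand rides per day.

Without the control the market clears where 181 - 5P = 6P - 160, i.e. P* = 31 and Q* = 26.
The ceiling of 27 is below the equilibrium price 31, so it binds.
At P = 27: Qd = 181 - 5·27 = 46 and Qs = 6·27 - 160 = 2.
Shortage = Qd - Qs = 46 - 2 = 44.

44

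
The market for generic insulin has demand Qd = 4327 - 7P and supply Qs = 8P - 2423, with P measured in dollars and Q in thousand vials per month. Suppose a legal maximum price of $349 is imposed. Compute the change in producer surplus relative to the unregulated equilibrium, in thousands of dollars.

-78073

Without the control the market clears where 4327 - 7P = 8P - 2423, i.e. P* = 450 and Q* = 1177.
Because the ceiling (349) lies below the market-clearing price, it is binding.
At P = 349: Qd = 4327 - 7·349 = 1884 and Qs = 8·349 - 2423 = 369.
Producer surplus without the control is ½ · (450 - 302.875) · 1177 = 86583.0625.
With the ceiling, producers sell 369 units at 349, so PS = ½ · (349 - 302.875) · 369 = 8510.0625.
Change in producer surplus = 8510.0625 - 86583.0625 = -78073.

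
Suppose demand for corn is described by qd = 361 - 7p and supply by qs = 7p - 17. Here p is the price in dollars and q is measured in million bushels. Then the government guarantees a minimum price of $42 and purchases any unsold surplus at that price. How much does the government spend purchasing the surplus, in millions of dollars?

8820

Without the control the market clears where 361 - 7p = 7p - 17, i.e. p* = 27 and q* = 172.
Because the floor (42) lies above the market-clearing price, it is binding.
At p = 42: qd = 361 - 7·42 = 67 and qs = 7·42 - 17 = 277.
Surplus = qs - qd = 210.
Government expenditure = surplus × support price = 210 × 42 = 8820.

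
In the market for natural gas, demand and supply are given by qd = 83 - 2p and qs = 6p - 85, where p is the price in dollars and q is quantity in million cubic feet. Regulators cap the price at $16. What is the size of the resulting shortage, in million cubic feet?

40

In a free market, 83 - 2p = 6p - 85 gives the equilibrium p* = 21, q* = 41.
Since 16 < 21, the ceiling is binding.
At p = 16: qd = 83 - 2·16 = 51 and qs = 6·16 - 85 = 11.
Shortage = qd - qs = 51 - 11 = 40.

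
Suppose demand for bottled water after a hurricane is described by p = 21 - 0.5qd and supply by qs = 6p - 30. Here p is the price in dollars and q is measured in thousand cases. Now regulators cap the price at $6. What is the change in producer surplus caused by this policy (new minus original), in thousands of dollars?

Rearranging demand gives qd = 42 - 2p. Setting quantity demanded equal to quantity supplied, 42 - 2p = 6p - 30, gives p* = 9 and q* = 24.
Since 6 < 9, the ceiling is binding.
At p = 6: qd = 42 - 2·6 = 30 and qs = 6·6 - 30 = 6.
Producer surplus without the control is ½ · (9 - 5) · 24 = 48.
With the ceiling, producers sell 6 units at 6, so PS = ½ · (6 - 5) · 6 = 3.
Change in producer surplus = 3 - 48 = -45.

-45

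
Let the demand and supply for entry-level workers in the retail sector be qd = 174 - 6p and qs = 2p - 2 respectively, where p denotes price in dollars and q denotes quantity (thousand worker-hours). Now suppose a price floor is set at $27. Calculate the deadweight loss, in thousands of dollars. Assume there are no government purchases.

Setting quantity demanded equal to quantity supplied, 174 - 6p = 2p - 2, gives p* = 22 and q* = 42.
The floor of 27 is above the equilibrium price 22, so it binds.
At p = 27: qd = 174 - 6·27 = 12 and qs = 2·27 - 2 = 52.
Quantity traded falls to 12. At q = 12 the demand price is (174 - 12)/6 = 27 and the supply price is (2 + 12)/2 = 7.
Deadweight loss = ½ · (27 - 7) · (42 - 12) = ½ · 20 · 30 = 300.

300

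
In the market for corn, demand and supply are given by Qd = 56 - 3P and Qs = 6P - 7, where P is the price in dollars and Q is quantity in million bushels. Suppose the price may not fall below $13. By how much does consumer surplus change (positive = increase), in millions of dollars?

In a free market, 56 - 3P = 6P - 7 gives the equilibrium P* = 7, Q* = 35.
Because the floor (13) lies above the market-clearing price, it is binding.
At P = 13: Qd = 56 - 3·13 = 17 and Qs = 6·13 - 7 = 71.
Consumer surplus without the control is ½ · (56/3 - 7) · 35 = 1225/6.
With the floor, consumers buy 17 units at 13, so CS = ½ · (56/3 - 13) · 17 = 289/6.
Change in consumer surplus = 289/6 - 1225/6 = -156.

-156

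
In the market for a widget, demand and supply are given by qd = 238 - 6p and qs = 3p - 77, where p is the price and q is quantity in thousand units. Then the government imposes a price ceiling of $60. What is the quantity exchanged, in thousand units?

28

Equilibrium: 238 - 6p = 3p - 77, so 315 = 9p and p* = 35, q* = 28.
Since 60 is above p* = 35, the ceiling does not bind and the free-market outcome prevails.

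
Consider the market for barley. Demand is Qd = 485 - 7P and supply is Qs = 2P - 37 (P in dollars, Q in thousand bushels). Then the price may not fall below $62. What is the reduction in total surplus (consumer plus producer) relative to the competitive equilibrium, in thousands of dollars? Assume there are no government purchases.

Without the control the market clears where 485 - 7P = 2P - 37, i.e. P* = 58 and Q* = 79.
Because the floor (62) lies above the market-clearing price, it is binding.
At P = 62: Qd = 485 - 7·62 = 51 and Qs = 2·62 - 37 = 87.
Quantity traded falls to 51. At Q = 51 the demand price is (485 - 51)/7 = 62 and the supply price is (37 + 51)/2 = 44.
Deadweight loss = ½ · (62 - 44) · (79 - 51) = ½ · 18 · 28 = 252.

252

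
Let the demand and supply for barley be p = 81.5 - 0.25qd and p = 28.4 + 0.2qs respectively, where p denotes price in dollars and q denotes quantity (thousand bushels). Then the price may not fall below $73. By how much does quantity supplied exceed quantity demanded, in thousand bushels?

Rearranging demand gives qd = 326 - 4p; rearranging supply gives qs = 5p - 142. Setting quantity demanded equal to quantity supplied, 326 - 4p = 5p - 142, gives p* = 52 and q* = 118.
The floor of 73 is above the equilibrium price 52, so it binds.
At p = 73: qd = 326 - 4·73 = 34 and qs = 5·73 - 142 = 223.
Surplus = qs - qd = 223 - 34 = 189.

189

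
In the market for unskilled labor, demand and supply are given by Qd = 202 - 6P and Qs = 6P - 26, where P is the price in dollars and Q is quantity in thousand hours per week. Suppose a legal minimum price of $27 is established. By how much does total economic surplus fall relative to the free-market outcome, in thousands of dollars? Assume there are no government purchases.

384

Equilibrium: 202 - 6P = 6P - 26, so 228 = 12P and P* = 19, Q* = 88.
The floor of 27 is above the equilibrium price 19, so it binds.
At P = 27: Qd = 202 - 6·27 = 40 and Qs = 6·27 - 26 = 136.
Quantity traded falls to 40. At Q = 40 the demand price is (202 - 40)/6 = 27 and the supply price is (26 + 40)/6 = 11.
Deadweight loss = ½ · (27 - 11) · (88 - 40) = ½ · 16 · 48 = 384.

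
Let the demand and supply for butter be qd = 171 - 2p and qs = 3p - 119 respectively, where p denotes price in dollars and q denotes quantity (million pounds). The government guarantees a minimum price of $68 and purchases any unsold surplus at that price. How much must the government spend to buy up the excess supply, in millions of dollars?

Without the control the market clears where 171 - 2p = 3p - 119, i.e. p* = 58 and q* = 55.
The floor of 68 is above the equilibrium price 58, so it binds.
At p = 68: qd = 171 - 2·68 = 35 and qs = 3·68 - 119 = 85.
Surplus = qs - qd = 50.
Government expenditure = surplus × support price = 50 × 68 = 3400.

3400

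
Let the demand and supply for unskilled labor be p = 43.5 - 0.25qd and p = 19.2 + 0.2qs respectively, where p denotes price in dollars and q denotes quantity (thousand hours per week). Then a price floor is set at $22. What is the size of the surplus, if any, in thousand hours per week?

0

Rearranging demand gives qd = 174 - 4p; rearranging supply gives qs = 5p - 96. Without the control the market clears where 174 - 4p = 5p - 96, i.e. p* = 30 and q* = 54.
Since 22 is below p* = 30, the floor does not bind and the free-market outcome prevails.
Since the control does not bind, there is no surplus.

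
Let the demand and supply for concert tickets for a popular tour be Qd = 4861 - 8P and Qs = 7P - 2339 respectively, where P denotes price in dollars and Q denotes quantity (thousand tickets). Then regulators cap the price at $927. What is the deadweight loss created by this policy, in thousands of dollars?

0

In a free market, 4861 - 8P = 7P - 2339 gives the equilibrium P* = 480, Q* = 1021.
The ceiling of 927 is above the equilibrium price 480, so it is not binding; the market clears at P* = 480, Q* = 1021.
Since the control does not bind, no trades are prevented and deadweight loss is zero.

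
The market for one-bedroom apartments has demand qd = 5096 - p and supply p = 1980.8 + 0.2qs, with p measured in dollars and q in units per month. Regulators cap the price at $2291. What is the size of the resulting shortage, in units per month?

1254

Rearranging supply gives qs = 5p - 9904. Equilibrium: 5096 - p = 5p - 9904, so 15000 = 6p and p* = 2500, q* = 2596.
The ceiling of 2291 is below the equilibrium price 2500, so it binds.
At p = 2291: qd = 5096 - 2291 = 2805 and qs = 5·2291 - 9904 = 1551.
Shortage = qd - qs = 2805 - 1551 = 1254.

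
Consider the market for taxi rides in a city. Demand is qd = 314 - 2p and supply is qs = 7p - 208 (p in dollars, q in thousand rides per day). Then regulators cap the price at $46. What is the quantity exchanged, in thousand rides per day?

Equilibrium: 314 - 2p = 7p - 208, so 522 = 9p and p* = 58, q* = 198.
The ceiling of 46 is below the equilibrium price 58, so it binds.
At p = 46: qd = 314 - 2·46 = 222 and qs = 7·46 - 208 = 114.
The quantity actually transacted is the short side, supply: 114.

114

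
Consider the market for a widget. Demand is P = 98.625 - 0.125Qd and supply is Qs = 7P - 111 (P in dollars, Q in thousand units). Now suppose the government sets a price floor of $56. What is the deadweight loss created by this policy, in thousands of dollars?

0

Rearranging demand gives Qd = 789 - 8P. In a free market, 789 - 8P = 7P - 111 gives the equilibrium P* = 60, Q* = 309.
Since 56 is below P* = 60, the floor does not bind and the free-market outcome prevails.
Since the control does not bind, no trades are prevented and deadweight loss is zero.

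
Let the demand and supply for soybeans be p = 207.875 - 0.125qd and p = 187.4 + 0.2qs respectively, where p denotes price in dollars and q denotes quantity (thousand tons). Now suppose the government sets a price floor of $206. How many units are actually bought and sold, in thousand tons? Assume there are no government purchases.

Rearranging demand gives qd = 1663 - 8p; rearranging supply gives qs = 5p - 937. In a free market, 1663 - 8p = 5p - 937 gives the equilibrium p* = 200, q* = 63.
Since 206 > 200, the floor is binding.
At p = 206: qd = 1663 - 8·206 = 15 and qs = 5·206 - 937 = 93.
The quantity actually transacted is the short side, demand: 15.

15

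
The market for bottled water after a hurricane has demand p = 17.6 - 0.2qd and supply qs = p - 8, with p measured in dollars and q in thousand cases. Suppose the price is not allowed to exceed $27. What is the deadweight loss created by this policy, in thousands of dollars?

Rearranging demand gives qd = 88 - 5p. In a free market, 88 - 5p = p - 8 gives the equilibrium p* = 16, q* = 8.
The ceiling of 27 is above the equilibrium price 16, so it is not binding; the market clears at p* = 16, q* = 8.
Since the control does not bind, no trades are prevented and deadweight loss is zero.

0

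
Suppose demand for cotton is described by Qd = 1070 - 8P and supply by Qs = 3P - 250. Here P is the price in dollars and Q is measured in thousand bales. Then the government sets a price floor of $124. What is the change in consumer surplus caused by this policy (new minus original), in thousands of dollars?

In a free market, 1070 - 8P = 3P - 250 gives the equilibrium P* = 120, Q* = 110.
The floor of 124 is above the equilibrium price 120, so it binds.
At P = 124: Qd = 1070 - 8·124 = 78 and Qs = 3·124 - 250 = 122.
Consumer surplus without the control is ½ · (133.75 - 120) · 110 = 756.25.
With the floor, consumers buy 78 units at 124, so CS = ½ · (133.75 - 124) · 78 = 380.25.
Change in consumer surplus = 380.25 - 756.25 = -376.

-376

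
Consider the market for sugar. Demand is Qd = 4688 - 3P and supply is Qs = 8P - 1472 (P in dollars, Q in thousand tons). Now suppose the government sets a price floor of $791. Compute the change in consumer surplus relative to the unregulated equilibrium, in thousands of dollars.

-614806.5

Setting quantity demanded equal to quantity supplied, 4688 - 3P = 8P - 1472, gives P* = 560 and Q* = 3008.
The floor of 791 is above the equilibrium price 560, so it binds.
At P = 791: Qd = 4688 - 3·791 = 2315 and Qs = 8·791 - 1472 = 4856.
Consumer surplus without the control is ½ · (4688/3 - 560) · 3008 = 4524032/3.
With the floor, consumers buy 2315 units at 791, so CS = ½ · (4688/3 - 791) · 2315 = 5359225/6.
Change in consumer surplus = 5359225/6 - 4524032/3 = -614806.5.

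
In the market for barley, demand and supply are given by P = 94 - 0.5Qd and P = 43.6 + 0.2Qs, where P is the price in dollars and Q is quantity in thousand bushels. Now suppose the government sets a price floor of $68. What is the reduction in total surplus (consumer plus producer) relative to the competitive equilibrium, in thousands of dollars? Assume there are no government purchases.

Rearranging demand gives Qd = 188 - 2P; rearranging supply gives Qs = 5P - 218. Equilibrium: 188 - 2P = 5P - 218, so 406 = 7P and P* = 58, Q* = 72.
The floor of 68 is above the equilibrium price 58, so it binds.
At P = 68: Qd = 188 - 2·68 = 52 and Qs = 5·68 - 218 = 122.
Quantity traded falls to 52. At Q = 52 the demand price is (188 - 52)/2 = 68 and the supply price is (218 + 52)/5 = 54.
Deadweight loss = ½ · (68 - 54) · (72 - 52) = ½ · 14 · 20 = 140.

140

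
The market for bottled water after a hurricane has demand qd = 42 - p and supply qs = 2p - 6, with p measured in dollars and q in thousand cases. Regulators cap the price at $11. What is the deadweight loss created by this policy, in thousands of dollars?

75

Setting quantity demanded equal to quantity supplied, 42 - p = 2p - 6, gives p* = 16 and q* = 26.
The ceiling of 11 is below the equilibrium price 16, so it binds.
At p = 11: qd = 42 - 11 = 31 and qs = 2·11 - 6 = 16.
Quantity traded falls to 16. At q = 16 the demand price is 42 - 16 = 26 and the supply price is (6 + 16)/2 = 11.
Deadweight loss = ½ · (26 - 11) · (26 - 16) = ½ · 15 · 10 = 75.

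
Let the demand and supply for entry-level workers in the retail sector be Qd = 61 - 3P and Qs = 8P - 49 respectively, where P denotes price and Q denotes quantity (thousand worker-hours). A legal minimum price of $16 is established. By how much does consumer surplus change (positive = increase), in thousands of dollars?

-132

Without the control the market clears where 61 - 3P = 8P - 49, i.e. P* = 10 and Q* = 31.
Because the floor (16) lies above the market-clearing price, it is binding.
At P = 16: Qd = 61 - 3·16 = 13 and Qs = 8·16 - 49 = 79.
Consumer surplus without the control is ½ · (61/3 - 10) · 31 = 961/6.
With the floor, consumers buy 13 units at 16, so CS = ½ · (61/3 - 16) · 13 = 169/6.
Change in consumer surplus = 169/6 - 961/6 = -132.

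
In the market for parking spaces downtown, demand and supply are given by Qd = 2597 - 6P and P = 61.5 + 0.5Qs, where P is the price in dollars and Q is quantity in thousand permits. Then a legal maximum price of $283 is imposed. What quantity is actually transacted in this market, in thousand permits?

Rearranging supply gives Qs = 2P - 123. Without the control the market clears where 2597 - 6P = 2P - 123, i.e. P* = 340 and Q* = 557.
The ceiling of 283 is below the equilibrium price 340, so it binds.
At P = 283: Qd = 2597 - 6·283 = 899 and Qs = 2·283 - 123 = 443.
The quantity actually transacted is the short side, supply: 443.

443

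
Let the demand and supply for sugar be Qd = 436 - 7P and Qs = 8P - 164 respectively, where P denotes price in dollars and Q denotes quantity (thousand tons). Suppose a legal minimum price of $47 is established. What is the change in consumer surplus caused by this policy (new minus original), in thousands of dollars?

-920.5

In a free market, 436 - 7P = 8P - 164 gives the equilibrium P* = 40, Q* = 156.
Since 47 > 40, the floor is binding.
At P = 47: Qd = 436 - 7·47 = 107 and Qs = 8·47 - 164 = 212.
Consumer surplus without the control is ½ · (436/7 - 40) · 156 = 12168/7.
With the floor, consumers buy 107 units at 47, so CS = ½ · (436/7 - 47) · 107 = 11449/14.
Change in consumer surplus = 11449/14 - 12168/7 = -920.5.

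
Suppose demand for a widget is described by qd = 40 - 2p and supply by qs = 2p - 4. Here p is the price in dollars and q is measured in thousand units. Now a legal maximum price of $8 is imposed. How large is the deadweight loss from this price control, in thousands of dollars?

18

In a free market, 40 - 2p = 2p - 4 gives the equilibrium p* = 11, q* = 18.
The ceiling of 8 is below the equilibrium price 11, so it binds.
At p = 8: qd = 40 - 2·8 = 24 and qs = 2·8 - 4 = 12.
Quantity traded falls to 12. At q = 12 the demand price is (40 - 12)/2 = 14 and the supply price is (4 + 12)/2 = 8.
Deadweight loss = ½ · (14 - 8) · (18 - 12) = ½ · 6 · 6 = 18.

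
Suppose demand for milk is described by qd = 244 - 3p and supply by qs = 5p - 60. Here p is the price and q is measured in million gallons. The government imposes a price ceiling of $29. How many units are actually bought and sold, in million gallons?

Setting quantity demanded equal to quantity supplied, 244 - 3p = 5p - 60, gives p* = 38 and q* = 130.
Since 29 < 38, the ceiling is binding.
At p = 29: qd = 244 - 3·29 = 157 and qs = 5·29 - 60 = 85.
The quantity actually transacted is the short side, supply: 85.

85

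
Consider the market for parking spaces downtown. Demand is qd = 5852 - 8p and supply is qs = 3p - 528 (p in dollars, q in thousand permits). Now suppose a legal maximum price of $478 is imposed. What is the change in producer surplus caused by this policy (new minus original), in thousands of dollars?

-108018

In a free market, 5852 - 8p = 3p - 528 gives the equilibrium p* = 580, q* = 1212.
Since 478 < 580, the ceiling is binding.
At p = 478: qd = 5852 - 8·478 = 2028 and qs = 3·478 - 528 = 906.
Producer surplus without the control is ½ · (580 - 176) · 1212 = 244824.
With the ceiling, producers sell 906 units at 478, so PS = ½ · (478 - 176) · 906 = 136806.
Change in producer surplus = 136806 - 244824 = -108018.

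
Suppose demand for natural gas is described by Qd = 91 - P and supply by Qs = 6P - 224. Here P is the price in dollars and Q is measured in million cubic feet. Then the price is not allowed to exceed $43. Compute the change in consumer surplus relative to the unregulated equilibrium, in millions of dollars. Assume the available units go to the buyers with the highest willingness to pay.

Equilibrium: 91 - P = 6P - 224, so 315 = 7P and P* = 45, Q* = 46.
The ceiling of 43 is below the equilibrium price 45, so it binds.
At P = 43: Qd = 91 - 43 = 48 and Qs = 6·43 - 224 = 34.
Consumer surplus without the control is ½ · (91 - 45) · 46 = 1058.
With the ceiling, 34 units are sold at 43 (assume they go to the highest-value buyers). The demand price at Q = 34 is 57, so CS = ½ · [(91 - 43) + (57 - 43)] · 34 = 1054.
Change in consumer surplus = 1054 - 1058 = -4.

-4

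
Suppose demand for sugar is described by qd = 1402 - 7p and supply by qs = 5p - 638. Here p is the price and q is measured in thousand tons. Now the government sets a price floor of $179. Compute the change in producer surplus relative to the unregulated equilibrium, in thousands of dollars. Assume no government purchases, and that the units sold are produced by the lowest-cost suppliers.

944.1

Setting quantity demanded equal to quantity supplied, 1402 - 7p = 5p - 638, gives p* = 170 and q* = 212.
Because the floor (179) lies above the market-clearing price, it is binding.
At p = 179: qd = 1402 - 7·179 = 149 and qs = 5·179 - 638 = 257.
Producer surplus without the control is ½ · (170 - 127.6) · 212 = 4494.4.
With the floor, 149 units are sold at 179. The supply price at q = 149 is 157.4, so PS = ½ · [(179 - 127.6) + (179 - 157.4)] · 149 = 5438.5.
Change in producer surplus = 5438.5 - 4494.4 = 944.1.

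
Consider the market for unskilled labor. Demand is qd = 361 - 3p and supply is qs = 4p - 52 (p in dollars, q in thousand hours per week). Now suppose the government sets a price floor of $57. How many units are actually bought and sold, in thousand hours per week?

184

In a free market, 361 - 3p = 4p - 52 gives the equilibrium p* = 59, q* = 184.
Since 57 is below p* = 59, the floor does not bind and the free-market outcome prevails.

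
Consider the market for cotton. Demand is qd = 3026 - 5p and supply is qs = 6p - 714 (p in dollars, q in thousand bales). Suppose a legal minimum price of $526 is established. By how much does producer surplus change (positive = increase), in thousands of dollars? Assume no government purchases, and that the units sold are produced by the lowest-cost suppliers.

1581

Equilibrium: 3026 - 5p = 6p - 714, so 3740 = 11p and p* = 340, q* = 1326.
Since 526 > 340, the floor is binding.
At p = 526: qd = 3026 - 5·526 = 396 and qs = 6·526 - 714 = 2442.
Producer surplus without the control is ½ · (340 - 119) · 1326 = 146523.
With the floor, 396 units are sold at 526. The supply price at q = 396 is 185, so PS = ½ · [(526 - 119) + (526 - 185)] · 396 = 148104.
Change in producer surplus = 148104 - 146523 = 1581.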